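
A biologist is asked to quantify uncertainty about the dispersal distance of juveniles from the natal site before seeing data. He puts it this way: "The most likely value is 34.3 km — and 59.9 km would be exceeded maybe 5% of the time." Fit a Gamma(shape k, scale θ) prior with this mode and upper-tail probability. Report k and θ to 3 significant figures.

k ≈ 9.98, θ ≈ 3.82

Gamma(k,θ) with k>1 has mode (k−1)θ, so θ = 34.3/(k−1).
Need P(X < 59.9) = 0.95 with θ tied to k this way. Start at k = 2, θ = 34.3: P(X<59.9) ≈ 0.521.
Too low — raise k to concentrate. Iterating converges to k ≈ 9.98.
Then θ = 34.3/(9.98−1) ≈ 3.82.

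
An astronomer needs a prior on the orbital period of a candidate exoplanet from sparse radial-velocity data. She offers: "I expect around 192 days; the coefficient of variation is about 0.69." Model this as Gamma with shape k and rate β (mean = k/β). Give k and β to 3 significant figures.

For Gamma(k, rate β): mean = k/β, variance = k/β², so CV = 1/√k.
CV = 0.69, hence k = 1/CV² = 2.1.
Then β = k/mean = 2.1/192 = 0.0109.

k ≈ 2.1, β ≈ 0.0109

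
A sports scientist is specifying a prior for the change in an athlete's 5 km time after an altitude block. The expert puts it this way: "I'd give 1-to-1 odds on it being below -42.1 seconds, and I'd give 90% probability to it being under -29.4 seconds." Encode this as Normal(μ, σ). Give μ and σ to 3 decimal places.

For Normal(μ,σ), the p-quantile is μ + z_p·σ. Here z_{0.5} = 0, z_{0.9} = 1.282.
So -42.1 = μ + 0σ and -29.4 = μ + 1.282σ.
Subtracting: σ = (-29.4 − -42.1)/(1.282 − (0)) = 9.910.
Then μ = -42.1 − (0)·9.910 = -42.100.

μ = -42.100, σ = 9.910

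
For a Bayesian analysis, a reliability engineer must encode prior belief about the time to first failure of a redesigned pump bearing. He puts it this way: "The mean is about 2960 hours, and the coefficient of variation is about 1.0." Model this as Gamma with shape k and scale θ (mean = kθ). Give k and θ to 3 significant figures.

For Gamma(k, scale θ): mean = kθ, variance = kθ², so CV = 1/√k.
CV = 1.0, hence k = 1/CV² = 1.
Then θ = mean/k = 2960/1 = 2960.

k ≈ 1, θ ≈ 2960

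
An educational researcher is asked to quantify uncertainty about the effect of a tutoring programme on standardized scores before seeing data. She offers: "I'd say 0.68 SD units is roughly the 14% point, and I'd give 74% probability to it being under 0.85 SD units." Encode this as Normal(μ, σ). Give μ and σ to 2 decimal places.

The p-quantile of Normal(μ,σ) is μ + z_p·σ, with z_{0.14} = -1.08 and z_{0.74} = 0.6433.
Eliminate σ: μ = (z₂·x₁ − z₁·x₂)/(z₂ − z₁) = (0.6433·0.68 − (-1.08)·0.85)/1.724 = 0.79.
Then σ = (x₂ − x₁)/(z₂ − z₁) = (0.85 − 0.68)/1.724 = 0.10.

μ = 0.79, σ = 0.10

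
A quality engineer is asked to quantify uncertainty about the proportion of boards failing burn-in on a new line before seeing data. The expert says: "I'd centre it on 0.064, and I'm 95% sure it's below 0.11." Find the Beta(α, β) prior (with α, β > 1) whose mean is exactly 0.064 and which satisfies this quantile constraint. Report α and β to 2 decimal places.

α ≈ 6.00, β ≈ 87.77

With mean 0.064 fixed, write α = 0.064s, β = 0.936s where s = α+β.
Need P(θ < 0.11) = 0.95 under Beta(0.064s, 0.936s). Normal approximation: (q−m)/√(m(1−m)/s) ≈ z_{0.95} = 1.64, so s ≈ 0.064·0.936·(1.64)²/(0.11−0.064)² = 76.6.
At s = 76.6: P(θ<0.11) ≈ 0.934. Adjusting to match 0.95 gives s ≈ 93.77.
So α = 0.064·93.77 ≈ 6.00, β = 0.936·93.77 ≈ 87.77.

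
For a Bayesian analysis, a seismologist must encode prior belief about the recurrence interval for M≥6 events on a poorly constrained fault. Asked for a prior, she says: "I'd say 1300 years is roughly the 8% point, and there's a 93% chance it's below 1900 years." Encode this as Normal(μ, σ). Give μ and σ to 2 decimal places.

μ = 1592.64, σ = 208.27

The p-quantile of Normal(μ,σ) is μ + z_p·σ, with z_{0.08} = -1.405 and z_{0.93} = 1.476.
Eliminate σ: μ = (z₂·x₁ − z₁·x₂)/(z₂ − z₁) = (1.476·1300 − (-1.405)·1900)/2.881 = 1592.64.
Then σ = (x₂ − x₁)/(z₂ − z₁) = (1900 − 1300)/2.881 = 208.27.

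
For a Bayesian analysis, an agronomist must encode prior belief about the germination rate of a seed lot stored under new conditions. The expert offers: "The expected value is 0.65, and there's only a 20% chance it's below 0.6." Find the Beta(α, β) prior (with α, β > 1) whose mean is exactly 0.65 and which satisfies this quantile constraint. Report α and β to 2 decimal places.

With mean 0.65 fixed, write α = 0.65s, β = 0.35s where s = α+β.
Need P(θ < 0.6) = 0.2 under Beta(0.65s, 0.35s). Normal approximation: (q−m)/√(m(1−m)/s) ≈ z_{0.2} = -0.842, so s ≈ 0.65·0.35·(-0.842)²/(0.6−0.65)² = 64.5.
At s = 64.5: P(θ<0.6) ≈ 0.198. Adjusting to match 0.2 gives s ≈ 63.31.
So α = 0.65·63.31 ≈ 41.15, β = 0.35·63.31 ≈ 22.16.

α ≈ 41.15, β ≈ 22.16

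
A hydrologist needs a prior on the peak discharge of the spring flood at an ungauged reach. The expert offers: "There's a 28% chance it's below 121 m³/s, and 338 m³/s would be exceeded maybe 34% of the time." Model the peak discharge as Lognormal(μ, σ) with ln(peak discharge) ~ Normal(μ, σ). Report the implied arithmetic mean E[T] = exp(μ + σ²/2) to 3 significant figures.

If T ~ Lognormal(μ,σ) then ln T ~ Normal(μ,σ), so the p-quantile of ln T is μ + z_p·σ.
ln(121) = 4.796 and ln(338) = 5.823; z_{0.28} = -0.5828, z_{0.66} = 0.4125.
σ = (5.823 − 4.796)/(0.4125 − (-0.5828)) = 1.032.
μ = 4.796 − (-0.5828)·1.032 = 5.397.
E[T] = exp(μ + σ²/2) = exp(5.397 + 0.5326) = 376 m³/s.

E[T] ≈ 376 m³/s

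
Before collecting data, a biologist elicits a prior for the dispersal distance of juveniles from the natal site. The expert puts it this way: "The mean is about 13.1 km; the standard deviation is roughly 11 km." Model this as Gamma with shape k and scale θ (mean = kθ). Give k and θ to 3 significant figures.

k ≈ 1.42, θ ≈ 9.24

For Gamma(k, scale θ): mean = kθ, variance = kθ², so CV = 1/√k.
CV = SD/mean = 11/13.1 = 0.8397, hence k = 1/CV² = 1.42.
Then θ = mean/k = 13.1/1.42 = 9.24.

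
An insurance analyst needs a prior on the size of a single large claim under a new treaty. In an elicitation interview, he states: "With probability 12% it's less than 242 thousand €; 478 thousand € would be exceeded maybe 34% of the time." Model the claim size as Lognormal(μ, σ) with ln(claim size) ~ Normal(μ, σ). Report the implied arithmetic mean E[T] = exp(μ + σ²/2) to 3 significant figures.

E[T] ≈ 439 thousand €

If T ~ Lognormal(μ,σ) then ln T ~ Normal(μ,σ), so the p-quantile of ln T is μ + z_p·σ.
ln(242) = 5.489 and ln(478) = 6.17; z_{0.12} = -1.175, z_{0.66} = 0.4125.
σ = (6.17 − 5.489)/(0.4125 − (-1.175)) = 0.429.
μ = 5.489 − (-1.175)·0.429 = 5.993.
E[T] = exp(μ + σ²/2) = exp(5.993 + 0.0919) = 439 thousand €.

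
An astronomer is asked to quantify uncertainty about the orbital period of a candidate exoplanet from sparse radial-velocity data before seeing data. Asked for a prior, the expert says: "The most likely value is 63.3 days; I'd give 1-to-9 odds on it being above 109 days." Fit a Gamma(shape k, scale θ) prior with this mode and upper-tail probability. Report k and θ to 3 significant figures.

Gamma(k,θ) with k>1 has mode (k−1)θ, so θ = 63.3/(k−1).
Need P(X < 109) = 0.9 with θ tied to k this way. Start at k = 2, θ = 63.3: P(X<109) ≈ 0.514.
Too low — raise k to concentrate. Iterating converges to k ≈ 7.42.
Then θ = 63.3/(7.42−1) ≈ 9.86.

k ≈ 7.42, θ ≈ 9.86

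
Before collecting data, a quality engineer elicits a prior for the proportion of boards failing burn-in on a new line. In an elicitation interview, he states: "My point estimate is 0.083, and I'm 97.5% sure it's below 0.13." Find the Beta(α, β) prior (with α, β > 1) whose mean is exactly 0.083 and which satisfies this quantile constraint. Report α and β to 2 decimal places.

With mean 0.083 fixed, write α = 0.083s, β = 0.917s where s = α+β.
Need P(θ < 0.13) = 0.975 under Beta(0.083s, 0.917s). Normal approximation: (q−m)/√(m(1−m)/s) ≈ z_{0.975} = 1.96, so s ≈ 0.083·0.917·(1.96)²/(0.13−0.083)² = 132.4.
At s = 132.4: P(θ<0.13) ≈ 0.963. Adjusting to match 0.975 gives s ≈ 161.68.
So α = 0.083·161.68 ≈ 13.42, β = 0.917·161.68 ≈ 148.26.

α ≈ 13.42, β ≈ 148.26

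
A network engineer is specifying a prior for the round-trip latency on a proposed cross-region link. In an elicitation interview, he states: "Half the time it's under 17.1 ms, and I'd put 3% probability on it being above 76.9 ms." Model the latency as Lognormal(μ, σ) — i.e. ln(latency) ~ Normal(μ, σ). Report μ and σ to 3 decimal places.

μ ≈ 2.839, σ ≈ 0.799

If T ~ Lognormal(μ,σ) then ln T ~ Normal(μ,σ), so the p-quantile of ln T is μ + z_p·σ.
ln(17.1) = 2.839 and ln(76.9) = 4.343; z_{0.5} = 0, z_{0.97} = 1.881.
σ = (4.343 − 2.839)/(1.881 − (0)) = 0.799.
μ = 2.839 − (0)·0.799 = 2.839.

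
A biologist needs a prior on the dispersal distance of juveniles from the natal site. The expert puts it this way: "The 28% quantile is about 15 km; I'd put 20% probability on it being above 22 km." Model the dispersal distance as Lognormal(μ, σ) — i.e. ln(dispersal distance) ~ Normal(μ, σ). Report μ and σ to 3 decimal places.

μ ≈ 2.865, σ ≈ 0.269

If T ~ Lognormal(μ,σ) then ln T ~ Normal(μ,σ), so the p-quantile of ln T is μ + z_p·σ.
ln(15) = 2.708 and ln(22) = 3.091; z_{0.28} = -0.5828, z_{0.8} = 0.8416.
σ = (3.091 − 2.708)/(0.8416 − (-0.5828)) = 0.269.
μ = 2.708 − (-0.5828)·0.269 = 2.865.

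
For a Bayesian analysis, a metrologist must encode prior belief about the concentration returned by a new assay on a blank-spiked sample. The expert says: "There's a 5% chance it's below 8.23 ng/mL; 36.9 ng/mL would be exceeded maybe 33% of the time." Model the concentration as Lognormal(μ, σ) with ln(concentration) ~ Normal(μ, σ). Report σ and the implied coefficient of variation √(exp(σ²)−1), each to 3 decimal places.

If T ~ Lognormal(μ,σ) then ln T ~ Normal(μ,σ), so the p-quantile of ln T is μ + z_p·σ.
ln(8.23) = 2.108 and ln(36.9) = 3.608; z_{0.05} = -1.645, z_{0.67} = 0.4399.
σ = (3.608 − 2.108)/(0.4399 − (-1.645)) = 0.720.
μ = 2.108 − (-1.645)·0.720 = 3.292.
CV = √(exp(σ²)−1) = √(exp(0.5180)−1) = 0.824.

σ ≈ 0.720, CV ≈ 0.824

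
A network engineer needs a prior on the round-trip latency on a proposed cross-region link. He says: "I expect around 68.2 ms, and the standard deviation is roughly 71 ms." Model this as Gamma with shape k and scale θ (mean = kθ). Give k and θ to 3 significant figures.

k ≈ 0.923, θ ≈ 73.9

For Gamma(k, scale θ): mean = kθ, variance = kθ², so CV = 1/√k.
CV = SD/mean = 71/68.2 = 1.041, hence k = 1/CV² = 0.923.
Then θ = mean/k = 68.2/0.923 = 73.9.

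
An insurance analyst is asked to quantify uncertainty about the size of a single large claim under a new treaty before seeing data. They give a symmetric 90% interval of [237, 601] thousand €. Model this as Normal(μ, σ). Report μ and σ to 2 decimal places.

μ = 419.00, σ = 110.65

A symmetric 90% interval runs μ ± z·σ with z = 1.645.
Half-width = 182, so σ = 182/1.645 = 110.65.
μ is the interval midpoint, 419.00.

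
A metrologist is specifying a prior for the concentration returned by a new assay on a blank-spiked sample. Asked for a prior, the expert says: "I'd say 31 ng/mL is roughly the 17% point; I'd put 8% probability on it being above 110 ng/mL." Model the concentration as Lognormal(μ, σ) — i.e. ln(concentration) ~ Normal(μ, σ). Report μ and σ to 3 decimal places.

μ ≈ 3.946, σ ≈ 0.537

If T ~ Lognormal(μ,σ) then ln T ~ Normal(μ,σ), so the p-quantile of ln T is μ + z_p·σ.
ln(31) = 3.434 and ln(110) = 4.7; z_{0.17} = -0.9542, z_{0.92} = 1.405.
σ = (4.7 − 3.434)/(1.405 − (-0.9542)) = 0.537.
μ = 3.434 − (-0.9542)·0.537 = 3.946.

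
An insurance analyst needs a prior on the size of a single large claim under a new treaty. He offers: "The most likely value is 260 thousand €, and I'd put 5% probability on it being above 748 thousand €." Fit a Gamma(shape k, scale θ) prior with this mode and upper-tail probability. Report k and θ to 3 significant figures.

k ≈ 3.39, θ ≈ 109

Gamma(k,θ) with k>1 has mode (k−1)θ, so θ = 260/(k−1).
Need P(X < 748) = 0.95 with θ tied to k this way. Start at k = 2, θ = 260: P(X<748) ≈ 0.782.
Too low — raise k to concentrate. Iterating converges to k ≈ 3.39.
Then θ = 260/(3.39−1) ≈ 109.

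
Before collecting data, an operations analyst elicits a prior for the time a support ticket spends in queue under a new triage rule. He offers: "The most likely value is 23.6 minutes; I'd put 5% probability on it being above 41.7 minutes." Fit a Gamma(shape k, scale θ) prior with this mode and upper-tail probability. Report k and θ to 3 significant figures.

Gamma(k,θ) with k>1 has mode (k−1)θ, so θ = 23.6/(k−1).
Need P(X < 41.7) = 0.95 with θ tied to k this way. Start at k = 2, θ = 23.6: P(X<41.7) ≈ 0.527.
Too low — raise k to concentrate. Iterating converges to k ≈ 9.61.
Then θ = 23.6/(9.61−1) ≈ 2.74.

k ≈ 9.61, θ ≈ 2.74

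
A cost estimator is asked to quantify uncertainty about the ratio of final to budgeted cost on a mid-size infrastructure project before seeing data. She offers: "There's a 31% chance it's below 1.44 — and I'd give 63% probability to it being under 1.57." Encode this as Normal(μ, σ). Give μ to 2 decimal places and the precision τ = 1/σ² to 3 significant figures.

μ = 1.52, τ = 40.5

The p-quantile of Normal(μ,σ) is μ + z_p·σ, with z_{0.31} = -0.4959 and z_{0.63} = 0.3319.
Eliminate σ: μ = (z₂·x₁ − z₁·x₂)/(z₂ − z₁) = (0.3319·1.44 − (-0.4959)·1.57)/0.8277 = 1.52.
Then σ = (x₂ − x₁)/(z₂ − z₁) = (1.57 − 1.44)/0.8277 = 0.16.
Precision τ = 1/σ² = 1/0.1571² = 40.5.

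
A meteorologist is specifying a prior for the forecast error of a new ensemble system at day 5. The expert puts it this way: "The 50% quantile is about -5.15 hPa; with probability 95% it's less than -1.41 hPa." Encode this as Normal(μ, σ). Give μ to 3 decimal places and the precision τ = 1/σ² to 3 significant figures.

μ = -5.150, τ = 0.193

The p-quantile of Normal(μ,σ) is μ + z_p·σ, with z_{0.5} = 0 and z_{0.95} = 1.645.
Eliminate σ: μ = (z₂·x₁ − z₁·x₂)/(z₂ − z₁) = (1.645·-5.15 − (0)·-1.41)/1.645 = -5.150.
Then σ = (x₂ − x₁)/(z₂ − z₁) = (-1.41 − -5.15)/1.645 = 2.274.
Precision τ = 1/σ² = 1/2.274² = 0.193.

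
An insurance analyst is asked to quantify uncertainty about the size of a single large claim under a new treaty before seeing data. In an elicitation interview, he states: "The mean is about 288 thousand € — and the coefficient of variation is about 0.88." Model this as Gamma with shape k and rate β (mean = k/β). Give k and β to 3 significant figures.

k ≈ 1.29, β ≈ 0.00448

For Gamma(k, rate β): mean = k/β, variance = k/β², so CV = 1/√k.
CV = 0.88, hence k = 1/CV² = 1.29.
Then β = k/mean = 1.29/288 = 0.00448.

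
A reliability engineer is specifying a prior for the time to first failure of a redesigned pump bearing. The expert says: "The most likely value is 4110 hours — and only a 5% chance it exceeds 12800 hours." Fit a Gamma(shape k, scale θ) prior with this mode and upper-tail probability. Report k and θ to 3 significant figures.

k ≈ 3.04, θ ≈ 2010

Gamma(k,θ) with k>1 has mode (k−1)θ, so θ = 4110/(k−1).
Need P(X < 12800) = 0.95 with θ tied to k this way. Start at k = 2, θ = 4110: P(X<12800) ≈ 0.817.
Too low — raise k to concentrate. Iterating converges to k ≈ 3.04.
Then θ = 4110/(3.04−1) ≈ 2010.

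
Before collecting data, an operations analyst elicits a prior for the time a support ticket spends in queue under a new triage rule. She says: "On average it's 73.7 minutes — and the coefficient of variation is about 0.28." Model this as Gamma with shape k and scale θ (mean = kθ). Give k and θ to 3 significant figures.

k ≈ 12.8, θ ≈ 5.78

For Gamma(k, scale θ): mean = kθ, variance = kθ², so CV = 1/√k.
CV = 0.28, hence k = 1/CV² = 12.8.
Then θ = mean/k = 73.7/12.8 = 5.78.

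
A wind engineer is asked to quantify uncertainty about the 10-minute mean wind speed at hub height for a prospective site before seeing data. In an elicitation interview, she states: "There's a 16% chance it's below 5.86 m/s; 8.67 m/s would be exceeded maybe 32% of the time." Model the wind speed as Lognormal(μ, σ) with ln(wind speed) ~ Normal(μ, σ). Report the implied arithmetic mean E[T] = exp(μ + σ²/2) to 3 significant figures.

If T ~ Lognormal(μ,σ) then ln T ~ Normal(μ,σ), so the p-quantile of ln T is μ + z_p·σ.
ln(5.86) = 1.768 and ln(8.67) = 2.16; z_{0.16} = -0.9945, z_{0.68} = 0.4677.
σ = (2.16 − 1.768)/(0.4677 − (-0.9945)) = 0.268.
μ = 1.768 − (-0.9945)·0.268 = 2.035.
E[T] = exp(μ + σ²/2) = exp(2.035 + 0.0359) = 7.93 m/s.

E[T] ≈ 7.93 m/s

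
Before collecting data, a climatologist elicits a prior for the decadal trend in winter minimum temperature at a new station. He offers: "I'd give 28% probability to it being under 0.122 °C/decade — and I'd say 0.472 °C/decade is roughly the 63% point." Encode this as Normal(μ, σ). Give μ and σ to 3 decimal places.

For Normal(μ,σ), the p-quantile is μ + z_p·σ. Here z_{0.28} = -0.5828, z_{0.63} = 0.3319.
So 0.122 = μ − 0.5828σ and 0.472 = μ + 0.3319σ.
Subtracting: σ = (0.472 − 0.122)/(0.3319 − (-0.5828)) = 0.383.
Then μ = 0.122 − (-0.5828)·0.383 = 0.345.

μ = 0.345, σ = 0.383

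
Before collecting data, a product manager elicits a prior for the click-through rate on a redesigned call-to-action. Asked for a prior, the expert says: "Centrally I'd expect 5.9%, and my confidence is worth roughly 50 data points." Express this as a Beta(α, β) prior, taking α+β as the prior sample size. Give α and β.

α = 2.95, β = 47.05

Under the effective-sample-size interpretation, Beta(α, β) has prior mean α/(α+β) and prior sample size α+β.
So α+β = 50 and α/(α+β) = 0.059, giving α = 0.059·50 = 2.95 and β = 50 − 2.95 = 47.05.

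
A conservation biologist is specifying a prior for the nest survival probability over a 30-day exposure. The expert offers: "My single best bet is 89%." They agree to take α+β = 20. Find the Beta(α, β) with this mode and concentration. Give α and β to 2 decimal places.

For α,β > 1 the Beta mode is (α−1)/(α+β−2). With α+β = 20, the mode is (α−1)/18.
Set (α−1)/18 = 0.89 → α = 1 + 0.89·18 = 17.02.
β = 20 − α = 2.98.

α = 17.02, β = 2.98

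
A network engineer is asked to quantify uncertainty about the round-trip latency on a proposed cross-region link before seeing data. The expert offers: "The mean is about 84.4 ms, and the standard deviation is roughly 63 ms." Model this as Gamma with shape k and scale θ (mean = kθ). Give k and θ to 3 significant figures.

For Gamma(k, scale θ): mean = kθ, variance = kθ², so CV = 1/√k.
CV = SD/mean = 63/84.4 = 0.7464, hence k = 1/CV² = 1.79.
Then θ = mean/k = 84.4/1.79 = 47.

k ≈ 1.79, θ ≈ 47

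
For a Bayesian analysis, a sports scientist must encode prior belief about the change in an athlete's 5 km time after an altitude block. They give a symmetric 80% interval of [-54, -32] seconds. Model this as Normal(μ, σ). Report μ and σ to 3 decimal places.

μ = -43.000, σ = 8.583

A symmetric 80% interval runs μ ± z·σ with z = 1.282.
Half-width = 11, so σ = 11/1.282 = 8.583.
μ is the interval midpoint, -43.000.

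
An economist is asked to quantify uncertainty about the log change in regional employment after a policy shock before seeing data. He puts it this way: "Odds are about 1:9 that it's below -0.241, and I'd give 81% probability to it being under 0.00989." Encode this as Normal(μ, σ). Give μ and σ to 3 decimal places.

μ = -0.092, σ = 0.116

The p-quantile of Normal(μ,σ) is μ + z_p·σ, with z_{0.1} = -1.282 and z_{0.81} = 0.8779.
Eliminate σ: μ = (z₂·x₁ − z₁·x₂)/(z₂ − z₁) = (0.8779·-0.241 − (-1.282)·0.00989)/2.159 = -0.092.
Then σ = (x₂ − x₁)/(z₂ − z₁) = (0.00989 − -0.241)/2.159 = 0.116.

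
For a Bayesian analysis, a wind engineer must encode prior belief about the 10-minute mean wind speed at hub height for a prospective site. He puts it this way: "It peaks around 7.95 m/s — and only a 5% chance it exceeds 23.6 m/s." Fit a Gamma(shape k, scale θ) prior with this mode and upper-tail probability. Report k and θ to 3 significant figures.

k ≈ 3.24, θ ≈ 3.55

Gamma(k,θ) with k>1 has mode (k−1)θ, so θ = 7.95/(k−1).
Need P(X < 23.6) = 0.95 with θ tied to k this way. Start at k = 2, θ = 7.95: P(X<23.6) ≈ 0.796.
Too low — raise k to concentrate. Iterating converges to k ≈ 3.24.
Then θ = 7.95/(3.24−1) ≈ 3.55.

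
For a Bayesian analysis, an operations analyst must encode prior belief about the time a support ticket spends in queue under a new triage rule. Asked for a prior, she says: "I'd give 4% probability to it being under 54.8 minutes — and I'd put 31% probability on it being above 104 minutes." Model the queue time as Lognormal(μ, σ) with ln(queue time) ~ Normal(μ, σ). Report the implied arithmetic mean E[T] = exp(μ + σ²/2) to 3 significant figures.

If T ~ Lognormal(μ,σ) then ln T ~ Normal(μ,σ), so the p-quantile of ln T is μ + z_p·σ.
ln(54.8) = 4.004 and ln(104) = 4.644; z_{0.04} = -1.751, z_{0.69} = 0.4959.
σ = (4.644 − 4.004)/(0.4959 − (-1.751)) = 0.285.
μ = 4.004 − (-1.751)·0.285 = 4.503.
E[T] = exp(μ + σ²/2) = exp(4.503 + 0.0407) = 94 minutes.

E[T] ≈ 94 minutes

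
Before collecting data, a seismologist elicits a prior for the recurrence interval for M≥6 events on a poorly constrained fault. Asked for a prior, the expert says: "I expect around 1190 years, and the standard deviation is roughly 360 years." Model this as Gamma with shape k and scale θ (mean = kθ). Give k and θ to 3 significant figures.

For Gamma(k, scale θ): mean = kθ, variance = kθ², so CV = 1/√k.
CV = SD/mean = 360/1190 = 0.3025, hence k = 1/CV² = 10.9.
Then θ = mean/k = 1190/10.9 = 109.

k ≈ 10.9, θ ≈ 109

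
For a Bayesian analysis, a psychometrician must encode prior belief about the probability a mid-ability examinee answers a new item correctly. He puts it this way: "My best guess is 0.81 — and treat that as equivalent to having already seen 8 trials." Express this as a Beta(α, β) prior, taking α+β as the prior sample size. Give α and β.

α = 6.48, β = 1.52

Under the effective-sample-size interpretation, Beta(α, β) has prior mean α/(α+β) and prior sample size α+β.
So α+β = 8 and α/(α+β) = 0.81, giving α = 0.81·8 = 6.48 and β = 8 − 6.48 = 1.52.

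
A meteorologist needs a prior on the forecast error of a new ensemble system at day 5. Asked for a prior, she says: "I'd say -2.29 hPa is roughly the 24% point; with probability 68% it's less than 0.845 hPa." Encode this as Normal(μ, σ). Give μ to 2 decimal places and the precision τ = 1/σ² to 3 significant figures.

μ = -0.40, τ = 0.14

The p-quantile of Normal(μ,σ) is μ + z_p·σ, with z_{0.24} = -0.7063 and z_{0.68} = 0.4677.
Eliminate σ: μ = (z₂·x₁ − z₁·x₂)/(z₂ − z₁) = (0.4677·-2.29 − (-0.7063)·0.845)/1.174 = -0.40.
Then σ = (x₂ − x₁)/(z₂ − z₁) = (0.845 − -2.29)/1.174 = 2.67.
Precision τ = 1/σ² = 1/2.67² = 0.14.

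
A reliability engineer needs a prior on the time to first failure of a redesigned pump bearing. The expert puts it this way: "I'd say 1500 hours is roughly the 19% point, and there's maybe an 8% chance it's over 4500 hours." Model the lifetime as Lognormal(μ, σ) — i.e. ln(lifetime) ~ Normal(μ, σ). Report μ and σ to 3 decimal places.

μ ≈ 7.736, σ ≈ 0.481

If T ~ Lognormal(μ,σ) then ln T ~ Normal(μ,σ), so the p-quantile of ln T is μ + z_p·σ.
ln(1500) = 7.313 and ln(4500) = 8.412; z_{0.19} = -0.8779, z_{0.92} = 1.405.
σ = (8.412 − 7.313)/(1.405 − (-0.8779)) = 0.481.
μ = 7.313 − (-0.8779)·0.481 = 7.736.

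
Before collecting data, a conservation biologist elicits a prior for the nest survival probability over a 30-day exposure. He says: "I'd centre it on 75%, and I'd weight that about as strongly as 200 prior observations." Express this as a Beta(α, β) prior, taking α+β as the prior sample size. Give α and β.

α = 150, β = 50

Under the effective-sample-size interpretation, Beta(α, β) has prior mean α/(α+β) and prior sample size α+β.
So α+β = 200 and α/(α+β) = 0.75, giving α = 0.75·200 = 150 and β = 200 − 150 = 50.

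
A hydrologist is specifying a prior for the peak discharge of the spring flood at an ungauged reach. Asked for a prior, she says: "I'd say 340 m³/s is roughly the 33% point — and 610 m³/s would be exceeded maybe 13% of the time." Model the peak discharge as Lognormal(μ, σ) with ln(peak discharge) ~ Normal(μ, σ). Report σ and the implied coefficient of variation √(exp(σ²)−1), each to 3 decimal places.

σ ≈ 0.373, CV ≈ 0.387

If T ~ Lognormal(μ,σ) then ln T ~ Normal(μ,σ), so the p-quantile of ln T is μ + z_p·σ.
ln(340) = 5.829 and ln(610) = 6.413; z_{0.33} = -0.4399, z_{0.87} = 1.126.
σ = (6.413 − 5.829)/(1.126 − (-0.4399)) = 0.373.
μ = 5.829 − (-0.4399)·0.373 = 5.993.
CV = √(exp(σ²)−1) = √(exp(0.1393)−1) = 0.387.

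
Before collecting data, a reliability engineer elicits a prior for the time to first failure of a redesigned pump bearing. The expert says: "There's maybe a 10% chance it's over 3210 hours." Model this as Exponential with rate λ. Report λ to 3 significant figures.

P(T > 3210.0) = e^(−λ·3210.0) = 0.1, so λ = −ln(0.1)/3210.0 = 0.000717.

λ ≈ 0.000717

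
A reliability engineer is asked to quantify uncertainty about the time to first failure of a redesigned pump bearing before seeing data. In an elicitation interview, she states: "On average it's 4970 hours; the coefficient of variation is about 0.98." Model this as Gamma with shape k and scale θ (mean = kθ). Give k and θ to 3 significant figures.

k ≈ 1.04, θ ≈ 4770

For Gamma(k, scale θ): mean = kθ, variance = kθ², so CV = 1/√k.
CV = 0.98, hence k = 1/CV² = 1.04.
Then θ = mean/k = 4970/1.04 = 4770.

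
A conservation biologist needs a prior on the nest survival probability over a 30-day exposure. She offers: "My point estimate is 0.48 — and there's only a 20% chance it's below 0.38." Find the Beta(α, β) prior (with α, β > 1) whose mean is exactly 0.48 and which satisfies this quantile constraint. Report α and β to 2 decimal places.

α ≈ 8.58, β ≈ 9.30

With mean 0.48 fixed, write α = 0.48s, β = 0.52s where s = α+β.
Need P(θ < 0.38) = 0.2 under Beta(0.48s, 0.52s). Normal approximation: (q−m)/√(m(1−m)/s) ≈ z_{0.2} = -0.842, so s ≈ 0.48·0.52·(-0.842)²/(0.38−0.48)² = 17.7.
At s = 17.7: P(θ<0.38) ≈ 0.201. Adjusting to match 0.2 gives s ≈ 17.88.
So α = 0.48·17.88 ≈ 8.58, β = 0.52·17.88 ≈ 9.30.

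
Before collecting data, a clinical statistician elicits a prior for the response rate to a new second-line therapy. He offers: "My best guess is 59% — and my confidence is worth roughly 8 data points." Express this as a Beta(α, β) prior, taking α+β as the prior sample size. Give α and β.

α = 4.72, β = 3.28

Under the effective-sample-size interpretation, Beta(α, β) has prior mean α/(α+β) and prior sample size α+β.
So α+β = 8 and α/(α+β) = 0.59, giving α = 0.59·8 = 4.72 and β = 8 − 4.72 = 3.28.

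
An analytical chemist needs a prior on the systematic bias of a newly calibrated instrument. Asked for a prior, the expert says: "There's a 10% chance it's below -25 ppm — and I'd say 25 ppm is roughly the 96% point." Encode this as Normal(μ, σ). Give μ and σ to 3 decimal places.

The p-quantile of Normal(μ,σ) is μ + z_p·σ, with z_{0.1} = -1.282 and z_{0.96} = 1.751.
Eliminate σ: μ = (z₂·x₁ − z₁·x₂)/(z₂ − z₁) = (1.751·-25 − (-1.282)·25)/3.032 = -3.868.
Then σ = (x₂ − x₁)/(z₂ − z₁) = (25 − -25)/3.032 = 16.489.

μ = -3.868, σ = 16.489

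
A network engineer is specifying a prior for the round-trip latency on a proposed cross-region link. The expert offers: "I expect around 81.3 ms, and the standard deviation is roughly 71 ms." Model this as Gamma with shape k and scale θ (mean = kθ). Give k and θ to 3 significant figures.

For Gamma(k, scale θ): mean = kθ, variance = kθ², so CV = 1/√k.
CV = SD/mean = 71/81.3 = 0.8733, hence k = 1/CV² = 1.31.
Then θ = mean/k = 81.3/1.31 = 62.

k ≈ 1.31, θ ≈ 62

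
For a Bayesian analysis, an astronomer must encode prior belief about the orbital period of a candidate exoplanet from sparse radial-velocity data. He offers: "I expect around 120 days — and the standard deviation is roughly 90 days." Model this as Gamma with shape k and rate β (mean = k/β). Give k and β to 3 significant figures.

For Gamma(k, rate β): mean = k/β, variance = k/β², so CV = 1/√k.
CV = SD/mean = 90/120 = 0.75, hence k = 1/CV² = 1.78.
Then β = k/mean = 1.78/120 = 0.0148.

k ≈ 1.78, β ≈ 0.0148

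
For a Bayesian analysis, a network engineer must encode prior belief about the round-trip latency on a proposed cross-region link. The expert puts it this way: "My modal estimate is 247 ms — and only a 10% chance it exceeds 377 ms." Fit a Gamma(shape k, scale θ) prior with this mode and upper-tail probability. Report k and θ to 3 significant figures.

Gamma(k,θ) with k>1 has mode (k−1)θ, so θ = 247/(k−1).
Need P(X < 377) = 0.9 with θ tied to k this way. Start at k = 2, θ = 247: P(X<377) ≈ 0.451.
Too low — raise k to concentrate. Iterating converges to k ≈ 11.4.
Then θ = 247/(11.4−1) ≈ 23.7.

k ≈ 11.4, θ ≈ 23.7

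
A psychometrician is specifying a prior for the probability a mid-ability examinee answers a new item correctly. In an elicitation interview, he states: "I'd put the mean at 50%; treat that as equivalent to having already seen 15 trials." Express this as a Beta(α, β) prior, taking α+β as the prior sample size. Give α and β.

Under the effective-sample-size interpretation, Beta(α, β) has prior mean α/(α+β) and prior sample size α+β.
So α+β = 15 and α/(α+β) = 0.5, giving α = 0.5·15 = 7.5 and β = 15 − 7.5 = 7.5.

α = 7.5, β = 7.5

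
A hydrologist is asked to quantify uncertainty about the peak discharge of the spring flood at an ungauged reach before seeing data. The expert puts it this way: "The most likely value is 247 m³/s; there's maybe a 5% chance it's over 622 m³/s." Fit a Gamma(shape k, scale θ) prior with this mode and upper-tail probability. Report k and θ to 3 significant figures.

Gamma(k,θ) with k>1 has mode (k−1)θ, so θ = 247/(k−1).
Need P(X < 622) = 0.95 with θ tied to k this way. Start at k = 2, θ = 247: P(X<622) ≈ 0.716.
Too low — raise k to concentrate. Iterating converges to k ≈ 4.18.
Then θ = 247/(4.18−1) ≈ 77.6.

k ≈ 4.18, θ ≈ 77.6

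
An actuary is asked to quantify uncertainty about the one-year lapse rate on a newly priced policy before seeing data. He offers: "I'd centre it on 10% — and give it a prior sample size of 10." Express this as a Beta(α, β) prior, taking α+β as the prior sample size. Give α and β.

Under the effective-sample-size interpretation, Beta(α, β) has prior mean α/(α+β) and prior sample size α+β.
So α+β = 10 and α/(α+β) = 0.1, giving α = 0.1·10 = 1 and β = 10 − 1 = 9.

α = 1, β = 9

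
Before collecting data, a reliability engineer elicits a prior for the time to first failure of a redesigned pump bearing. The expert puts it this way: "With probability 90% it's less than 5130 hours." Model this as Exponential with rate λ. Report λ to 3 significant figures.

λ ≈ 0.000449

P(T < 5130.0) = 1 − e^(−λ·5130.0) = 0.9, so λ = −ln(1−0.9)/5130.0 = −ln(0.1)/5130.0 = 0.000449.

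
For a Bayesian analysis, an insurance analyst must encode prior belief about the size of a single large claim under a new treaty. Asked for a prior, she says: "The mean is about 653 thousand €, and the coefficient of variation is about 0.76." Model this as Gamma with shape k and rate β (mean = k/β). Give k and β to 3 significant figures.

k ≈ 1.73, β ≈ 0.00265

For Gamma(k, rate β): mean = k/β, variance = k/β², so CV = 1/√k.
CV = 0.76, hence k = 1/CV² = 1.73.
Then β = k/mean = 1.73/653 = 0.00265.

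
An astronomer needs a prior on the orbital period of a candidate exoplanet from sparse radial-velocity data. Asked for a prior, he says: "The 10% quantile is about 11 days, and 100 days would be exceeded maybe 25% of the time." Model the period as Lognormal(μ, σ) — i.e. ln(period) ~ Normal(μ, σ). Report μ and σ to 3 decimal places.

μ ≈ 3.844, σ ≈ 1.128

If T ~ Lognormal(μ,σ) then ln T ~ Normal(μ,σ), so the p-quantile of ln T is μ + z_p·σ.
ln(11) = 2.398 and ln(100) = 4.605; z_{0.1} = -1.282, z_{0.75} = 0.6745.
σ = (4.605 − 2.398)/(0.6745 − (-1.282)) = 1.128.
μ = 2.398 − (-1.282)·1.128 = 3.844.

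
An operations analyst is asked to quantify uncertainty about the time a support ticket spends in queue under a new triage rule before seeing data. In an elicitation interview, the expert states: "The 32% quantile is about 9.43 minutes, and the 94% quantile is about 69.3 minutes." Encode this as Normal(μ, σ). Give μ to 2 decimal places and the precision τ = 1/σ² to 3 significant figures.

The p-quantile of Normal(μ,σ) is μ + z_p·σ, with z_{0.32} = -0.4677 and z_{0.94} = 1.555.
Eliminate σ: μ = (z₂·x₁ − z₁·x₂)/(z₂ − z₁) = (1.555·9.43 − (-0.4677)·69.3)/2.022 = 23.27.
Then σ = (x₂ − x₁)/(z₂ − z₁) = (69.3 − 9.43)/2.022 = 29.60.
Precision τ = 1/σ² = 1/29.6² = 0.00114.

μ = 23.27, τ = 0.00114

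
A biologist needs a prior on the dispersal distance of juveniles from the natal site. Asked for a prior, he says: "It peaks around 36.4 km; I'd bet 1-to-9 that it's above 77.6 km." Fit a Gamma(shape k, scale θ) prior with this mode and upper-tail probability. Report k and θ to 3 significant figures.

k ≈ 4.35, θ ≈ 10.9

Gamma(k,θ) with k>1 has mode (k−1)θ, so θ = 36.4/(k−1).
Need P(X < 77.6) = 0.9 with θ tied to k this way. Start at k = 2, θ = 36.4: P(X<77.6) ≈ 0.629.
Too low — raise k to concentrate. Iterating converges to k ≈ 4.35.
Then θ = 36.4/(4.35−1) ≈ 10.9.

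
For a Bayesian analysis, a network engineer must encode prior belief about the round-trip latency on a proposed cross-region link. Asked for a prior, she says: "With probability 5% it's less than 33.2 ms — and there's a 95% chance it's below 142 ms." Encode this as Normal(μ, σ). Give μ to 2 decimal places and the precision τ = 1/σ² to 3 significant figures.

For Normal(μ,σ), the p-quantile is μ + z_p·σ. Here z_{0.05} = -1.645, z_{0.95} = 1.645.
So 33.2 = μ − 1.645σ and 142 = μ + 1.645σ.
Subtracting: σ = (142 − 33.2)/(1.645 − (-1.645)) = 33.07.
Then μ = 33.2 − (-1.645)·33.07 = 87.60.
Precision τ = 1/σ² = 1/33.07² = 0.000914.

μ = 87.60, τ = 0.000914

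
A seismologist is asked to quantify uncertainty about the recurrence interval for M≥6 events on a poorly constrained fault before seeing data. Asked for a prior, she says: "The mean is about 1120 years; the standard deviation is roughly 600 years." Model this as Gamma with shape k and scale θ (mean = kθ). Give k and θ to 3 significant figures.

For Gamma(k, scale θ): mean = kθ, variance = kθ², so CV = 1/√k.
CV = SD/mean = 600/1120 = 0.5357, hence k = 1/CV² = 3.48.
Then θ = mean/k = 1120/3.48 = 321.

k ≈ 3.48, θ ≈ 321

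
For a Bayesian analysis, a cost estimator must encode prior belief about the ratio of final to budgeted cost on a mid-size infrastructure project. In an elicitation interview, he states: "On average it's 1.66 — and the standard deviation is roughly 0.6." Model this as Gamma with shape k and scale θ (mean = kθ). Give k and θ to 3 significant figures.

For Gamma(k, scale θ): mean = kθ, variance = kθ², so CV = 1/√k.
CV = SD/mean = 0.6/1.66 = 0.3614, hence k = 1/CV² = 7.65.
Then θ = mean/k = 1.66/7.65 = 0.217.

k ≈ 7.65, θ ≈ 0.217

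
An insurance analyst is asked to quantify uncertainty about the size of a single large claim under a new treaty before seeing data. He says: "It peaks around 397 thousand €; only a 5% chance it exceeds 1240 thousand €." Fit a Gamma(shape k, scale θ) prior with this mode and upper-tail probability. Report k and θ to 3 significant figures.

Gamma(k,θ) with k>1 has mode (k−1)θ, so θ = 397/(k−1).
Need P(X < 1240) = 0.95 with θ tied to k this way. Start at k = 2, θ = 397: P(X<1240) ≈ 0.819.
Too low — raise k to concentrate. Iterating converges to k ≈ 3.03.
Then θ = 397/(3.03−1) ≈ 196.

k ≈ 3.03, θ ≈ 196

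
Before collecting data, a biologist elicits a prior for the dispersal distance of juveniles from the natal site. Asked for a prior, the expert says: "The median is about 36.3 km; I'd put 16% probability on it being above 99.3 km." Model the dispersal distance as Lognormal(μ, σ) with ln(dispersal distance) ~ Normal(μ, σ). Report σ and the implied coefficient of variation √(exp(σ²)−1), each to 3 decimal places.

If T ~ Lognormal(μ,σ) then ln T ~ Normal(μ,σ), so the p-quantile of ln T is μ + z_p·σ.
ln(36.3) = 3.592 and ln(99.3) = 4.598; z_{0.5} = 0, z_{0.84} = 0.9945.
σ = (4.598 − 3.592)/(0.9945 − (0)) = 1.012.
μ = 3.592 − (0)·1.012 = 3.592.
CV = √(exp(σ²)−1) = √(exp(1.0240)−1) = 1.336.

σ ≈ 1.012, CV ≈ 1.336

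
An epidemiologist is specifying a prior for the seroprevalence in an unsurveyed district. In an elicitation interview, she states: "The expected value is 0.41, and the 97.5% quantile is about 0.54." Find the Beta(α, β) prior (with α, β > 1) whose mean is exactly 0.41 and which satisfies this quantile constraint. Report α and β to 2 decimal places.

With mean 0.41 fixed, write α = 0.41s, β = 0.59s where s = α+β.
Need P(θ < 0.54) = 0.975 under Beta(0.41s, 0.59s). Normal approximation: (q−m)/√(m(1−m)/s) ≈ z_{0.975} = 1.96, so s ≈ 0.41·0.59·(1.96)²/(0.54−0.41)² = 55.0.
At s = 55.0: P(θ<0.54) ≈ 0.974. Adjusting to match 0.975 gives s ≈ 56.18.
So α = 0.41·56.18 ≈ 23.03, β = 0.59·56.18 ≈ 33.14.

α ≈ 23.03, β ≈ 33.14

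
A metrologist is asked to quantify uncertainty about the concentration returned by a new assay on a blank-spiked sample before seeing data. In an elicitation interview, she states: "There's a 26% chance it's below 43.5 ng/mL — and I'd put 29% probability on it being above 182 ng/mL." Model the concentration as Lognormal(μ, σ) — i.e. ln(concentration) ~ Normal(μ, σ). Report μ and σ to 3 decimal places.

μ ≈ 4.542, σ ≈ 1.196

If T ~ Lognormal(μ,σ) then ln T ~ Normal(μ,σ), so the p-quantile of ln T is μ + z_p·σ.
ln(43.5) = 3.773 and ln(182) = 5.204; z_{0.26} = -0.6433, z_{0.71} = 0.5534.
σ = (5.204 − 3.773)/(0.5534 − (-0.6433)) = 1.196.
μ = 3.773 − (-0.6433)·1.196 = 4.542.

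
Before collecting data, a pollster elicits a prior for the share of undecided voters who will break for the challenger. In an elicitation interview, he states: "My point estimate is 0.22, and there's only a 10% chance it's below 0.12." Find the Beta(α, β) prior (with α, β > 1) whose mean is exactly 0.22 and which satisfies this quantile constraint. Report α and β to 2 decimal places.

With mean 0.22 fixed, write α = 0.22s, β = 0.78s where s = α+β.
Need P(θ < 0.12) = 0.1 under Beta(0.22s, 0.78s). Normal approximation: (q−m)/√(m(1−m)/s) ≈ z_{0.1} = -1.28, so s ≈ 0.22·0.78·(-1.28)²/(0.12−0.22)² = 28.2.
At s = 28.2: P(θ<0.12) ≈ 0.083. Adjusting to match 0.1 gives s ≈ 24.58.
So α = 0.22·24.58 ≈ 5.41, β = 0.78·24.58 ≈ 19.17.

α ≈ 5.41, β ≈ 19.17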